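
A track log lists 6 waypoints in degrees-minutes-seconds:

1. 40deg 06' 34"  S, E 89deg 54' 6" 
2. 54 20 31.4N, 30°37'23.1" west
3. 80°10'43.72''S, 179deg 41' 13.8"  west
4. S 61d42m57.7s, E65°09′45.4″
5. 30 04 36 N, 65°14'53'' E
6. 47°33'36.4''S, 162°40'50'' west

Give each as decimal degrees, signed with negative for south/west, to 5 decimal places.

Point 1:
  Latitude: 40 + 6/60 + 34/3600 = 40.109444
  S → negative
  Lon: 89 + 54/60 + 6/3600 = 89.901667
  E ⇒ keep positive
Point 2:
  Lat: 54° + 20/60 + 31.4/3600 = 54 + 0.333333 + 0.008722 = 54.342056
  N → positive
  λ: 37′ + 23.1″ = 37.38500′; 30 + 37.38500/60 = 30.623083
  W ⇒ negate
Point 3:
  φ: 10′ + 43.72″ = 10.72867′; 80 + 10.72867/60 = 80.178811
  hemisphere S, so the sign is −
  Longitude: 41′ + 13.8″ = 41.23000′; 179 + 41.23000/60 = 179.687167
  W → negative
Point 4:
  Latitude: 61 + 42/60 + 57.7/3600 = 61.716028
  S → negative
  Lon: 9′ + 45.4″ = 9.75667′; 65 + 9.75667/60 = 65.162611
  E ⇒ keep positive
Point 5:
  φ: 30 + 4/60 + 36/3600 = 30.076667
  N → positive
  Lon: 65 + 14/60 + 53/3600 = 65.248056
  E ⇒ keep positive
Point 6:
  Latitude: 47° + 33/60 + 36.4/3600 = 47 + 0.550000 + 0.010111 = 47.560111
  S → negative
  Lon: 162 + 40/60 + 50/3600 = 162.680556
  W → negative

1. -40.10944, 89.90167
2. 54.34206, -30.62308
3. -80.17881, -179.68717
4. -61.71603, 65.16261
5. 30.07667, 65.24806
6. -47.56011, -162.68056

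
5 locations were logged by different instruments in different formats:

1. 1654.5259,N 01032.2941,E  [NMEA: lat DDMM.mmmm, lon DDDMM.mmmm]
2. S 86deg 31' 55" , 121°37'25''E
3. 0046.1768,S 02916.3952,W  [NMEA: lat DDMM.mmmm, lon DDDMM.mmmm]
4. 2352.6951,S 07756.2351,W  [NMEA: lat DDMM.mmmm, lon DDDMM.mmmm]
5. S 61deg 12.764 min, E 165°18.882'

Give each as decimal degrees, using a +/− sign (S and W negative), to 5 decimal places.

Point 1:
  Latitude: split at 2 digits → 16° and 54.5259′; 16 + 54.5259/60 = 16.908765
  N ⇒ keep positive
  λ: degrees = first 3 digits = 10, minutes = 32.2941; 10 + 32.2941/60 = 10.538235
  E ⇒ keep positive
Point 2:
  Lat: 86 + 31/60 + 55/3600 = 86.531944
  S → negative
  λ: 37′ + 25″ = 37.41667′; 121 + 37.41667/60 = 121.623611
  E ⇒ keep positive
Point 3:
  φ: split at 2 digits → 00° and 46.1768′; 0 + 46.1768/60 = 0.769613
  S → negative
  Lon: degrees = first 3 digits = 29, minutes = 16.3952; 29 + 16.3952/60 = 29.273253
  hemisphere W, so the sign is −
Point 4:
  Latitude: degrees = first 2 digits = 23, minutes = 52.6951; 23 + 52.6951/60 = 23.878252
  hemisphere S, so the sign is −
  λ: degrees = first 3 digits = 77, minutes = 56.2351; 77 + 56.2351/60 = 77.937252
  W → negative
Point 5:
  Latitude: 61 + 12.764/60 = 61.212733
  S → negative
  Longitude: 165 + 18.882/60 = 165.314700
  E → positive

1. 16.90877, 10.53824
2. -86.53194, 121.62361
3. -0.76961, -29.27325
4. -23.87825, -77.93725
5. -61.21273, 165.31470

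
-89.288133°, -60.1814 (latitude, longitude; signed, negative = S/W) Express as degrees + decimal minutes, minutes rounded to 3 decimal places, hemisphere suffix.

Latitude is negative → S; |value| = 89.288133
φ: 89° + 0.288133 × 60 = 89° 17.28798′
Longitude is negative → W; |value| = 60.181400
Lon: 60° + 0.181400 × 60 = 60° 10.88400′

89° 17.288′ S, 60° 10.884′ W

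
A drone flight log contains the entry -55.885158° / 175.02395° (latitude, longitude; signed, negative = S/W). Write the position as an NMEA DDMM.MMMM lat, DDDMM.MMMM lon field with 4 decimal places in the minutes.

5553.1095,S / 17501.4370,E

Latitude is negative → S; |value| = 55.885158
Lat: 55° + 0.885158 × 60 = 55° 53.109480′
Longitude: minutes = (175.023950 − 175) × 60 = 1.437000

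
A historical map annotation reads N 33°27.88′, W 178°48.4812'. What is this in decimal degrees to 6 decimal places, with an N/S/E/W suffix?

Lat: 27.88′ = 0.464667°; total 33.4646667
Longitude: 48.4812′ = 0.808020°; total 178.8080200

33.464667° N, 178.808020° W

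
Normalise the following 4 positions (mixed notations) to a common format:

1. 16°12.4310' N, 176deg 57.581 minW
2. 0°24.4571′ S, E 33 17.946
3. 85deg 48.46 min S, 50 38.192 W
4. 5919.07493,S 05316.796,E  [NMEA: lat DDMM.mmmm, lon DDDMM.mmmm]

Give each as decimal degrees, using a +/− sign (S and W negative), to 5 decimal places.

1. 16.20718, -176.95968
2. -0.40762, 33.29910
3. -85.80767, -50.63653
4. -59.31792, 53.27993

Point 1:
  Lat: 12.431′ = 0.207183°; total 16.207183
  N → positive
  Lon: 57.581′ = 0.959683°; total 176.959683
  W → negative
Point 2:
  Latitude: 24.4571′ = 0.407618°; total 0.407618
  hemisphere S, so the sign is −
  Lon: 33 + 17.946/60 = 33.299100
  E ⇒ keep positive
Point 3:
  Latitude: 85 + 48.46/60 = 85.807667
  S ⇒ negate
  λ: 50 + 38.192/60 = 50.636533
  hemisphere W, so the sign is −
Point 4:
  Latitude: degrees = first 2 digits = 59, minutes = 19.07493; 59 + 19.07493/60 = 59.317916
  S → negative
  Longitude: degrees = first 3 digits = 53, minutes = 16.796; 53 + 16.796/60 = 53.279933
  E ⇒ keep positive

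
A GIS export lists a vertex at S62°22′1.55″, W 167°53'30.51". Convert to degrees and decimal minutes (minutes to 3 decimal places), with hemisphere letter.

62° 22.026′ S, 167° 53.509′ W

Latitude: 22 + 1.55/60 = 22.02583′
Longitude: seconds/60 = 0.50850; minutes = 53 + 0.50850 = 53.50850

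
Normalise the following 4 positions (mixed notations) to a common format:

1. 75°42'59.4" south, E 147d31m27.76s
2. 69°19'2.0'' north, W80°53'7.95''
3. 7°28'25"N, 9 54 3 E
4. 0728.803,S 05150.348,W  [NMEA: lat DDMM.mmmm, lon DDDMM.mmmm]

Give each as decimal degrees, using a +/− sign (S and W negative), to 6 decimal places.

1. -75.716500, 147.524378
2. 69.317222, -80.885542
3. 7.473611, 9.900833
4. -7.480050, -51.839133

Point 1:
  Latitude: 75 + 42/60 + 59.4/3600 = 75.7165000
  S ⇒ negate
  Lon: 147 + 31/60 + 27.76/3600 = 147.5243778
  E ⇒ keep positive
Point 2:
  Latitude: 69 + 19/60 + 2/3600 = 69.3172222
  N ⇒ keep positive
  λ: 80 + 53/60 + 7.95/3600 = 80.8855417
  W ⇒ negate
Point 3:
  φ: 7° + 28/60 + 25/3600 = 7 + 0.466667 + 0.006944 = 7.4736111
  N → positive
  Longitude: 9 + 54/60 + 3/3600 = 9.9008333
  E → positive
Point 4:
  φ: degrees = first 2 digits = 7, minutes = 28.803; 7 + 28.803/60 = 7.4800500
  S ⇒ negate
  Longitude: split at 3 digits → 051° and 50.348′; 51 + 50.348/60 = 51.8391333
  hemisphere W, so the sign is −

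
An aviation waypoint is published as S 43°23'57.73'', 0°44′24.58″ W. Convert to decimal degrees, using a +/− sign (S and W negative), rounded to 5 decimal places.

-43.39937, -0.74016

Latitude: 23′ + 57.73″ = 23.96217′; 43 + 23.96217/60 = 43.399369
S ⇒ negate
Lon: 0 + 44/60 + 24.58/3600 = 0.740161
W → negative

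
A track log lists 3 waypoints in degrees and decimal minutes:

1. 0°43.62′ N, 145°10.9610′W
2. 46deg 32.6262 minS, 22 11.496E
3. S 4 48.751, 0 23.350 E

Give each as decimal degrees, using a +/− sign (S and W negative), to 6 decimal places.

Point 1:
  Lat: 0 + 43.62/60 = 0.7270000
  N → positive
  Lon: 10.961′ = 0.182683°; total 145.1826833
  W ⇒ negate
Point 2:
  Latitude: 46 + 32.6262/60 = 46.5437700
  hemisphere S, so the sign is −
  Lon: 11.496′ = 0.191600°; total 22.1916000
  E ⇒ keep positive
Point 3:
  Latitude: 48.751′ = 0.812517°; total 4.8125167
  S → negative
  Longitude: 0 + 23.35/60 = 0.3891667
  E ⇒ keep positive

1. 0.727000, -145.182683
2. -46.543770, 22.191600
3. -4.812517, 0.389167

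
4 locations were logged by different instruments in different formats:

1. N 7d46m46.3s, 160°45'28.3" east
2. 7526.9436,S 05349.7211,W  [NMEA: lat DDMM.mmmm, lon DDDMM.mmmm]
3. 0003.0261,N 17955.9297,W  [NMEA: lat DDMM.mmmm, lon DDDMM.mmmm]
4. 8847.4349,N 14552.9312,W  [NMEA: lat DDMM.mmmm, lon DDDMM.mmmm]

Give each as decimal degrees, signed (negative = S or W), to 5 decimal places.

Point 1:
  φ: 7 + 46/60 + 46.3/3600 = 7.779528
  N → positive
  λ: 45′ + 28.3″ = 45.47167′; 160 + 45.47167/60 = 160.757861
  E ⇒ keep positive
Point 2:
  φ: split at 2 digits → 75° and 26.9436′; 75 + 26.9436/60 = 75.449060
  S → negative
  Longitude: degrees = first 3 digits = 53, minutes = 49.7211; 53 + 49.7211/60 = 53.828685
  W → negative
Point 3:
  φ: split at 2 digits → 00° and 3.0261′; 0 + 3.0261/60 = 0.050435
  N ⇒ keep positive
  Lon: split at 3 digits → 179° and 55.9297′; 179 + 55.9297/60 = 179.932162
  W → negative
Point 4:
  φ: degrees = first 2 digits = 88, minutes = 47.4349; 88 + 47.4349/60 = 88.790582
  N ⇒ keep positive
  Longitude: degrees = first 3 digits = 145, minutes = 52.9312; 145 + 52.9312/60 = 145.882187
  W → negative

1. 7.77953, 160.75786
2. -75.44906, -53.82869
3. 0.05044, -179.93216
4. 88.79058, -145.88219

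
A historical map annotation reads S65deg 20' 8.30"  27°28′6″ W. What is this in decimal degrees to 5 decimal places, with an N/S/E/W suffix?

65.33564° S, 27.46833° W

Lat: 65° + 20/60 + 8.3/3600 = 65 + 0.333333 + 0.002306 = 65.335639
λ: 27 + 28/60 + 6/3600 = 27.468333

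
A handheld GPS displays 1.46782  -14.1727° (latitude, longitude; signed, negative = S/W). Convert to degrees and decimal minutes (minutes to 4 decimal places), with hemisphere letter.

Lat: 1° + 0.467820 × 60 = 1° 28.069200′
Longitude is negative → W; |value| = 14.172700
Lon: 14° + 0.172700 × 60 = 14° 10.362000′

1° 28.0692′ N, 14° 10.3620′ W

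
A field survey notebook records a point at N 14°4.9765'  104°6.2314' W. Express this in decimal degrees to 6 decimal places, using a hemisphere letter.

Latitude: 14 + 4.9765/60 = 14.0829417
λ: 104 + 6.2314/60 = 104.1038567

14.082942° N, 104.103857° W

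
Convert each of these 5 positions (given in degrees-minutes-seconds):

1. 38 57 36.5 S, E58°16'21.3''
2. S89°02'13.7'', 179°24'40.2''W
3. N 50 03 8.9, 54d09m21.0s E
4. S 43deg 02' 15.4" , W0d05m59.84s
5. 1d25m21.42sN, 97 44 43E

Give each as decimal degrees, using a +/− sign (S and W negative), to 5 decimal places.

Point 1:
  Latitude: 38° + 57/60 + 36.5/3600 = 38 + 0.950000 + 0.010139 = 38.960139
  hemisphere S, so the sign is −
  Longitude: 58° + 16/60 + 21.3/3600 = 58 + 0.266667 + 0.005917 = 58.272583
  E → positive
Point 2:
  Lat: 89° + 2/60 + 13.7/3600 = 89 + 0.033333 + 0.003806 = 89.037139
  S ⇒ negate
  Lon: 179 + 24/60 + 40.2/3600 = 179.411167
  W → negative
Point 3:
  Lat: 50 + 3/60 + 8.9/3600 = 50.052472
  N ⇒ keep positive
  Longitude: 9′ + 21″ = 9.35000′; 54 + 9.35000/60 = 54.155833
  E → positive
Point 4:
  φ: 2′ + 15.4″ = 2.25667′; 43 + 2.25667/60 = 43.037611
  S ⇒ negate
  Lon: 0 + 5/60 + 59.84/3600 = 0.099956
  W ⇒ negate
Point 5:
  Lat: 1 + 25/60 + 21.42/3600 = 1.422617
  N → positive
  λ: 97 + 44/60 + 43/3600 = 97.745278
  E ⇒ keep positive

1. -38.96014, 58.27258
2. -89.03714, -179.41117
3. 50.05247, 54.15583
4. -43.03761, -0.09996
5. 1.42262, 97.74528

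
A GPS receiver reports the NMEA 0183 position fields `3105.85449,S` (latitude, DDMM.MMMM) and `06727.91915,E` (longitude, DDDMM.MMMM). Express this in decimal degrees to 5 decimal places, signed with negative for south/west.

φ: split at 2 digits → 31° and 5.85449′; 31 + 5.85449/60 = 31.097575
S ⇒ negate
λ: degrees = first 3 digits = 67, minutes = 27.91915; 67 + 27.91915/60 = 67.465319
E ⇒ keep positive

-31.09757, 67.46532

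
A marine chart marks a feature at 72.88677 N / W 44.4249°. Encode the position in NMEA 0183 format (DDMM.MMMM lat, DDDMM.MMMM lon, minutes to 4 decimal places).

Latitude: fractional part 0.886770 → 53.206200 minutes
Longitude: minutes = (44.424900 − 44) × 60 = 25.494000

7253.2062,N / 04425.4940,W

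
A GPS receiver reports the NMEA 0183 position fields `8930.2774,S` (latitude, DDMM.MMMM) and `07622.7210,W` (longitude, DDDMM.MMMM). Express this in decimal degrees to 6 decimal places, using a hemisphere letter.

Latitude: degrees = first 2 digits = 89, minutes = 30.2774; 89 + 30.2774/60 = 89.5046233
Longitude: split at 3 digits → 076° and 22.721′; 76 + 22.721/60 = 76.3786833

89.504623° S, 76.378683° W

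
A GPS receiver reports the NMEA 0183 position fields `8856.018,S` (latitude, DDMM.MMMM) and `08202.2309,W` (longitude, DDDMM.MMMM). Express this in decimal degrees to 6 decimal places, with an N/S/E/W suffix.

φ: split at 2 digits → 88° and 56.018′; 88 + 56.018/60 = 88.9336333
Longitude: degrees = first 3 digits = 82, minutes = 2.2309; 82 + 2.2309/60 = 82.0371817

88.933633° S, 82.037182° W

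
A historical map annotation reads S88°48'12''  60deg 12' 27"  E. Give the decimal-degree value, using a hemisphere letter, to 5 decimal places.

Latitude: 88 + 48/60 + 12/3600 = 88.803333
λ: 60 + 12/60 + 27/3600 = 60.207500

88.80333° S, 60.20750° E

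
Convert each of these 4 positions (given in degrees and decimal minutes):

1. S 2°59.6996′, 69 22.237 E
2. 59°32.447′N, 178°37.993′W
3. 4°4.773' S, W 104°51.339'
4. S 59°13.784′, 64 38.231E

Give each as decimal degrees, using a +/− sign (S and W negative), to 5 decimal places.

1. -2.99499, 69.37062
2. 59.54078, -178.63322
3. -4.07955, -104.85565
4. -59.22973, 64.63718

Point 1:
  Lat: 2 + 59.6996/60 = 2.994993
  hemisphere S, so the sign is −
  λ: 22.237′ = 0.370617°; total 69.370617
  E ⇒ keep positive
Point 2:
  Lat: 32.447′ = 0.540783°; total 59.540783
  N → positive
  λ: 37.993′ = 0.633217°; total 178.633217
  hemisphere W, so the sign is −
Point 3:
  Latitude: 4 + 4.773/60 = 4.079550
  hemisphere S, so the sign is −
  Lon: 104 + 51.339/60 = 104.855650
  W → negative
Point 4:
  Lat: 13.784′ = 0.229733°; total 59.229733
  hemisphere S, so the sign is −
  Longitude: 38.231′ = 0.637183°; total 64.637183
  E ⇒ keep positive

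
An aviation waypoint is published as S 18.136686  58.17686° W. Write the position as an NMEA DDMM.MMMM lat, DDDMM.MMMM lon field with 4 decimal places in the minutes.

φ: minutes = (18.136686 − 18) × 60 = 8.201160
Longitude: fractional part 0.176860 → 10.611600 minutes

1808.2012,S / 05810.6116,W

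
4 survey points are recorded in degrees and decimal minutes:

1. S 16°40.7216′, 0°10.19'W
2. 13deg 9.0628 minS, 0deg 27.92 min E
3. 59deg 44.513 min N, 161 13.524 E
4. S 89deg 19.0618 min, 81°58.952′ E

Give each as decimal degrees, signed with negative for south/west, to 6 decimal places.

1. -16.678693, -0.169833
2. -13.151047, 0.465333
3. 59.741883, 161.225400
4. -89.317697, 81.982533

Point 1:
  Lat: 16 + 40.7216/60 = 16.6786933
  hemisphere S, so the sign is −
  λ: 10.19′ = 0.169833°; total 0.1698333
  hemisphere W, so the sign is −
Point 2:
  Lat: 9.0628′ = 0.151047°; total 13.1510467
  hemisphere S, so the sign is −
  Longitude: 0 + 27.92/60 = 0.4653333
  E ⇒ keep positive
Point 3:
  Latitude: 59 + 44.513/60 = 59.7418833
  N ⇒ keep positive
  Longitude: 13.524′ = 0.225400°; total 161.2254000
  E → positive
Point 4:
  Lat: 19.0618′ = 0.317697°; total 89.3176967
  hemisphere S, so the sign is −
  λ: 81 + 58.952/60 = 81.9825333
  E → positive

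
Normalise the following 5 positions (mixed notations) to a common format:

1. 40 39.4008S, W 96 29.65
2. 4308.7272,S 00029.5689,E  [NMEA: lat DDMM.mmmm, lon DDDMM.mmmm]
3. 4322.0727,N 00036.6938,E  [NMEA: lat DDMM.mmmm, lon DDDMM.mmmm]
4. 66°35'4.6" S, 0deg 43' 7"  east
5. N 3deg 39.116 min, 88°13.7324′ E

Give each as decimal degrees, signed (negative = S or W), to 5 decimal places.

Point 1:
  φ: 40 + 39.4008/60 = 40.656680
  S ⇒ negate
  λ: 96 + 29.65/60 = 96.494167
  hemisphere W, so the sign is −
Point 2:
  Latitude: split at 2 digits → 43° and 8.7272′; 43 + 8.7272/60 = 43.145453
  hemisphere S, so the sign is −
  Longitude: split at 3 digits → 000° and 29.5689′; 0 + 29.5689/60 = 0.492815
  E ⇒ keep positive
Point 3:
  φ: degrees = first 2 digits = 43, minutes = 22.0727; 43 + 22.0727/60 = 43.367878
  N ⇒ keep positive
  λ: split at 3 digits → 000° and 36.6938′; 0 + 36.6938/60 = 0.611563
  E → positive
Point 4:
  φ: 66° + 35/60 + 4.6/3600 = 66 + 0.583333 + 0.001278 = 66.584611
  S → negative
  Lon: 0 + 43/60 + 7/3600 = 0.718611
  E ⇒ keep positive
Point 5:
  Latitude: 39.116′ = 0.651933°; total 3.651933
  N ⇒ keep positive
  Longitude: 88 + 13.7324/60 = 88.228873
  E ⇒ keep positive

1. -40.65668, -96.49417
2. -43.14545, 0.49282
3. 43.36788, 0.61156
4. -66.58461, 0.71861
5. 3.65193, 88.22887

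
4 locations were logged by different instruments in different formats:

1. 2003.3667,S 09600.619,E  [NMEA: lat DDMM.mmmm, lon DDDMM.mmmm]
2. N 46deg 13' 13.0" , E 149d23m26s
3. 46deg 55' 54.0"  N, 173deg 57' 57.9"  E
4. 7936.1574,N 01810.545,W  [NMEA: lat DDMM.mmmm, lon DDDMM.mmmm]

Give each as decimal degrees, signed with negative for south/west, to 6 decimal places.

1. -20.056112, 96.010317
2. 46.220278, 149.390556
3. 46.931667, 173.966083
4. 79.602623, -18.175750

Point 1:
  Lat: split at 2 digits → 20° and 3.3667′; 20 + 3.3667/60 = 20.0561117
  S ⇒ negate
  Longitude: degrees = first 3 digits = 96, minutes = 0.619; 96 + 0.619/60 = 96.0103167
  E ⇒ keep positive
Point 2:
  Lat: 46 + 13/60 + 13/3600 = 46.2202778
  N → positive
  Lon: 23′ + 26″ = 23.43333′; 149 + 23.43333/60 = 149.3905556
  E → positive
Point 3:
  Lat: 55′ + 54″ = 55.90000′; 46 + 55.90000/60 = 46.9316667
  N → positive
  Longitude: 173° + 57/60 + 57.9/3600 = 173 + 0.950000 + 0.016083 = 173.9660833
  E ⇒ keep positive
Point 4:
  φ: degrees = first 2 digits = 79, minutes = 36.1574; 79 + 36.1574/60 = 79.6026233
  N → positive
  λ: degrees = first 3 digits = 18, minutes = 10.545; 18 + 10.545/60 = 18.1757500
  hemisphere W, so the sign is −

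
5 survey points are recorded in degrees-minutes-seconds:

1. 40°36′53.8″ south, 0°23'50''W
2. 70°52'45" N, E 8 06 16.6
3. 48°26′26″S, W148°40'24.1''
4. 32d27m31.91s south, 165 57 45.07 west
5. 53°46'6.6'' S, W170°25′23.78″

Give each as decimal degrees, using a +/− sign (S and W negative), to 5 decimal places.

1. -40.61494, -0.39722
2. 70.87917, 8.10461
3. -48.44056, -148.67336
4. -32.45886, -165.96252
5. -53.76850, -170.42327

Point 1:
  φ: 36′ + 53.8″ = 36.89667′; 40 + 36.89667/60 = 40.614944
  S ⇒ negate
  Lon: 0° + 23/60 + 50/3600 = 0 + 0.383333 + 0.013889 = 0.397222
  hemisphere W, so the sign is −
Point 2:
  Lat: 70° + 52/60 + 45/3600 = 70 + 0.866667 + 0.012500 = 70.879167
  N → positive
  Lon: 8 + 6/60 + 16.6/3600 = 8.104611
  E ⇒ keep positive
Point 3:
  Lat: 26′ + 26″ = 26.43333′; 48 + 26.43333/60 = 48.440556
  S → negative
  Longitude: 148° + 40/60 + 24.1/3600 = 148 + 0.666667 + 0.006694 = 148.673361
  W ⇒ negate
Point 4:
  φ: 27′ + 31.91″ = 27.53183′; 32 + 27.53183/60 = 32.458864
  hemisphere S, so the sign is −
  Longitude: 165° + 57/60 + 45.07/3600 = 165 + 0.950000 + 0.012519 = 165.962519
  W → negative
Point 5:
  φ: 53 + 46/60 + 6.6/3600 = 53.768500
  hemisphere S, so the sign is −
  Lon: 170 + 25/60 + 23.78/3600 = 170.423272
  W → negative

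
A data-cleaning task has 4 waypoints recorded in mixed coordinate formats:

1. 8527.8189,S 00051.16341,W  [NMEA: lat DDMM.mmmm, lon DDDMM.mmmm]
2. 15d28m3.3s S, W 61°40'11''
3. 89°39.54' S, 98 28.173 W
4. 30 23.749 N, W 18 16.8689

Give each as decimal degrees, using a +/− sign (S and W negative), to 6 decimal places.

Point 1:
  Latitude: degrees = first 2 digits = 85, minutes = 27.8189; 85 + 27.8189/60 = 85.4636483
  S → negative
  λ: split at 3 digits → 000° and 51.16341′; 0 + 51.16341/60 = 0.8527235
  hemisphere W, so the sign is −
Point 2:
  Lat: 28′ + 3.3″ = 28.05500′; 15 + 28.05500/60 = 15.4675833
  hemisphere S, so the sign is −
  Longitude: 61° + 40/60 + 11/3600 = 61 + 0.666667 + 0.003056 = 61.6697222
  W → negative
Point 3:
  Lat: 89 + 39.54/60 = 89.6590000
  S → negative
  Longitude: 98 + 28.173/60 = 98.4695500
  W → negative
Point 4:
  Lat: 30 + 23.749/60 = 30.3958167
  N → positive
  Lon: 18 + 16.8689/60 = 18.2811483
  W ⇒ negate

1. -85.463648, -0.852724
2. -15.467583, -61.669722
3. -89.659000, -98.469550
4. 30.395817, -18.281148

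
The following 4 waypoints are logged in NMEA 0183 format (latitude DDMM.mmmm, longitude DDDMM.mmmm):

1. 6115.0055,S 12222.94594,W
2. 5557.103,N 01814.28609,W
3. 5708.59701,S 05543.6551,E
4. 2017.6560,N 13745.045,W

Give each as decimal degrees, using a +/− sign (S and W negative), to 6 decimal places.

Point 1:
  φ: degrees = first 2 digits = 61, minutes = 15.0055; 61 + 15.0055/60 = 61.2500917
  hemisphere S, so the sign is −
  Longitude: degrees = first 3 digits = 122, minutes = 22.94594; 122 + 22.94594/60 = 122.3824323
  W → negative
Point 2:
  Latitude: split at 2 digits → 55° and 57.103′; 55 + 57.103/60 = 55.9517167
  N ⇒ keep positive
  Longitude: degrees = first 3 digits = 18, minutes = 14.28609; 18 + 14.28609/60 = 18.2381015
  W ⇒ negate
Point 3:
  φ: degrees = first 2 digits = 57, minutes = 8.59701; 57 + 8.59701/60 = 57.1432835
  S ⇒ negate
  λ: degrees = first 3 digits = 55, minutes = 43.6551; 55 + 43.6551/60 = 55.7275850
  E → positive
Point 4:
  Latitude: split at 2 digits → 20° and 17.656′; 20 + 17.656/60 = 20.2942667
  N ⇒ keep positive
  Longitude: degrees = first 3 digits = 137, minutes = 45.045; 137 + 45.045/60 = 137.7507500
  W ⇒ negate

1. -61.250092, -122.382432
2. 55.951717, -18.238102
3. -57.143284, 55.727585
4. 20.294267, -137.750750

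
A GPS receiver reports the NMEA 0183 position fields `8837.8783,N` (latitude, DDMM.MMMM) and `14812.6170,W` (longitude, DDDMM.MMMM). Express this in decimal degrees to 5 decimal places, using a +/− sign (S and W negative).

Lat: split at 2 digits → 88° and 37.8783′; 88 + 37.8783/60 = 88.631305
N ⇒ keep positive
Lon: degrees = first 3 digits = 148, minutes = 12.617; 148 + 12.617/60 = 148.210283
hemisphere W, so the sign is −

88.63131, -148.21028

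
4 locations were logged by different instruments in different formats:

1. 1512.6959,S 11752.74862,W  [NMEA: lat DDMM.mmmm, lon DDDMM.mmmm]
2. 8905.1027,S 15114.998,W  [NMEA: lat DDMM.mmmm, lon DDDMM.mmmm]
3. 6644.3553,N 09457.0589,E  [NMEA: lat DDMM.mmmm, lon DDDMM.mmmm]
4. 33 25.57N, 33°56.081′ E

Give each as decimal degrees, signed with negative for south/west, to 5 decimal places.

Point 1:
  Lat: split at 2 digits → 15° and 12.6959′; 15 + 12.6959/60 = 15.211598
  S → negative
  Longitude: degrees = first 3 digits = 117, minutes = 52.74862; 117 + 52.74862/60 = 117.879144
  W → negative
Point 2:
  Lat: split at 2 digits → 89° and 5.1027′; 89 + 5.1027/60 = 89.085045
  S → negative
  Lon: split at 3 digits → 151° and 14.998′; 151 + 14.998/60 = 151.249967
  W ⇒ negate
Point 3:
  Lat: degrees = first 2 digits = 66, minutes = 44.3553; 66 + 44.3553/60 = 66.739255
  N ⇒ keep positive
  Lon: degrees = first 3 digits = 94, minutes = 57.0589; 94 + 57.0589/60 = 94.950982
  E → positive
Point 4:
  Lat: 33 + 25.57/60 = 33.426167
  N ⇒ keep positive
  Lon: 33 + 56.081/60 = 33.934683
  E ⇒ keep positive

1. -15.21160, -117.87914
2. -89.08505, -151.24997
3. 66.73926, 94.95098
4. 33.42617, 33.93468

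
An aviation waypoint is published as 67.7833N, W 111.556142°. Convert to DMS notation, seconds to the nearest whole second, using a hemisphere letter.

67°47′0″ N, 111°33′22″ W

Latitude: 0.783300 × 60 = 46.99800′ → 46′, remainder × 60 = 59.88″
rounding gives 60″ → carry → 67°47′0″
Lon: whole degrees 111; 33.36852′ → 33′ and 22.11″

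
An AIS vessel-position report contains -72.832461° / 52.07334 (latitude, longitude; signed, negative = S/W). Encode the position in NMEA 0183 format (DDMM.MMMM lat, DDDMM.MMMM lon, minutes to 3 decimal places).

7249.948,S / 05204.400,E

Latitude is negative → S; |value| = 72.832461
Lat: minutes = (72.832461 − 72) × 60 = 49.94766
Longitude: minutes = (52.073340 − 52) × 60 = 4.40040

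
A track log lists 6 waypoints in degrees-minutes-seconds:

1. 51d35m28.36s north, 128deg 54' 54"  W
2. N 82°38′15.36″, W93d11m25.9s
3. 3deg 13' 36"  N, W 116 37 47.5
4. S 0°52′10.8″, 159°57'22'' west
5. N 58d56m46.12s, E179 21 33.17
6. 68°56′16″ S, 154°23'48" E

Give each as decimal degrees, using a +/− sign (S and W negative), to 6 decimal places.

Point 1:
  Latitude: 51 + 35/60 + 28.36/3600 = 51.5912111
  N ⇒ keep positive
  Lon: 54′ + 54″ = 54.90000′; 128 + 54.90000/60 = 128.9150000
  W → negative
Point 2:
  Latitude: 82° + 38/60 + 15.36/3600 = 82 + 0.633333 + 0.004267 = 82.6376000
  N ⇒ keep positive
  Longitude: 93 + 11/60 + 25.9/3600 = 93.1905278
  W ⇒ negate
Point 3:
  Latitude: 3 + 13/60 + 36/3600 = 3.2266667
  N → positive
  λ: 116 + 37/60 + 47.5/3600 = 116.6298611
  W → negative
Point 4:
  Lat: 0 + 52/60 + 10.8/3600 = 0.8696667
  S ⇒ negate
  λ: 159° + 57/60 + 22/3600 = 159 + 0.950000 + 0.006111 = 159.9561111
  hemisphere W, so the sign is −
Point 5:
  Latitude: 58 + 56/60 + 46.12/3600 = 58.9461444
  N → positive
  Lon: 21′ + 33.17″ = 21.55283′; 179 + 21.55283/60 = 179.3592139
  E → positive
Point 6:
  Lat: 68° + 56/60 + 16/3600 = 68 + 0.933333 + 0.004444 = 68.9377778
  S → negative
  λ: 154 + 23/60 + 48/3600 = 154.3966667
  E → positive

1. 51.591211, -128.915000
2. 82.637600, -93.190528
3. 3.226667, -116.629861
4. -0.869667, -159.956111
5. 58.946144, 179.359214
6. -68.937778, 154.396667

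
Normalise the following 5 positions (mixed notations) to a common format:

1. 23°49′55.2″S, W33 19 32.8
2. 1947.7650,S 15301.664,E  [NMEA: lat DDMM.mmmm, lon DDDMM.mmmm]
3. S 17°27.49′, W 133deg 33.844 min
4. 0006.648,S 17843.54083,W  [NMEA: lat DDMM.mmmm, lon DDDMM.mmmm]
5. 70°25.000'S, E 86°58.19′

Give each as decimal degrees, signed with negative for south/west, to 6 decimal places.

1. -23.832000, -33.325778
2. -19.796083, 153.027733
3. -17.458167, -133.564067
4. -0.110800, -178.725681
5. -70.416667, 86.969833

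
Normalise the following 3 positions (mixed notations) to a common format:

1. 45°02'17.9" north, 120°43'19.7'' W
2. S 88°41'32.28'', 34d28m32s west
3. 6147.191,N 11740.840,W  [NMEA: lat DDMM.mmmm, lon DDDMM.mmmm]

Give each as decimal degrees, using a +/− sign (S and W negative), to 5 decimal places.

1. 45.03831, -120.72214
2. -88.69230, -34.47556
3. 61.78652, -117.68067

Point 1:
  Latitude: 2′ + 17.9″ = 2.29833′; 45 + 2.29833/60 = 45.038306
  N → positive
  λ: 120° + 43/60 + 19.7/3600 = 120 + 0.716667 + 0.005472 = 120.722139
  W ⇒ negate
Point 2:
  φ: 88° + 41/60 + 32.28/3600 = 88 + 0.683333 + 0.008967 = 88.692300
  S → negative
  Lon: 28′ + 32″ = 28.53333′; 34 + 28.53333/60 = 34.475556
  hemisphere W, so the sign is −
Point 3:
  Lat: degrees = first 2 digits = 61, minutes = 47.191; 61 + 47.191/60 = 61.786517
  N → positive
  Lon: degrees = first 3 digits = 117, minutes = 40.84; 117 + 40.84/60 = 117.680667
  W → negative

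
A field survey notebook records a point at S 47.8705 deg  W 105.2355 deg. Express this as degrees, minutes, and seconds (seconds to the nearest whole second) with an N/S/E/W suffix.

47°52′14″ S, 105°14′8″ W

Latitude: 0.870500° → 52.23000′; 0.23000 × 60 = 13.80″
Longitude: 0.235500 × 60 = 14.13000′ → 14′, remainder × 60 = 7.80″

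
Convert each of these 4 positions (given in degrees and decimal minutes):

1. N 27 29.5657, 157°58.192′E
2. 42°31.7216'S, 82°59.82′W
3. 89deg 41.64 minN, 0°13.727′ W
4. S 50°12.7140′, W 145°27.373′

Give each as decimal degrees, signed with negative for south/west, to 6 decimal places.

1. 27.492762, 157.969867
2. -42.528693, -82.997000
3. 89.694000, -0.228783
4. -50.211900, -145.456217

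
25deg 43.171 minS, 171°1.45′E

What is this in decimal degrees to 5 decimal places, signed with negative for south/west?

φ: 43.171′ = 0.719517°; total 25.719517
S → negative
Lon: 1.45′ = 0.024167°; total 171.024167
E → positive

-25.71952, 171.02417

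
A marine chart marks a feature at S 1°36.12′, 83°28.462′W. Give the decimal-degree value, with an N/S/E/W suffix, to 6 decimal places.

Latitude: 1 + 36.12/60 = 1.6020000
Lon: 28.462′ = 0.474367°; total 83.4743667

1.602000° S, 83.474367° W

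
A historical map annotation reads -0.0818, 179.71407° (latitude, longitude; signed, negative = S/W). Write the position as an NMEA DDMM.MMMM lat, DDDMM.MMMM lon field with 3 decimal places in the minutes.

Latitude is negative → S; |value| = 0.081800
Lat: minutes = (0.081800 − 0) × 60 = 4.90800
Longitude: 179° + 0.714070 × 60 = 179° 42.84420′

0004.908,S / 17942.844,E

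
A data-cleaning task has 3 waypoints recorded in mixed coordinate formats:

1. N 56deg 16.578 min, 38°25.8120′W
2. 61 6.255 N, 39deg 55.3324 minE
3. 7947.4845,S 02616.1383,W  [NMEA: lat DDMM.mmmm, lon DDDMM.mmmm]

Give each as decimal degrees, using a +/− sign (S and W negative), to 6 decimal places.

1. 56.276300, -38.430200
2. 61.104250, 39.922207
3. -79.791408, -26.268972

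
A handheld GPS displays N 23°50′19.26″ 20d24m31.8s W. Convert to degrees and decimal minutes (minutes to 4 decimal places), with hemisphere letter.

φ: 50 + 19.26/60 = 50.321000′
Lon: seconds/60 = 0.53000; minutes = 24 + 0.53000 = 24.530000

23° 50.3210′ N, 20° 24.5300′ W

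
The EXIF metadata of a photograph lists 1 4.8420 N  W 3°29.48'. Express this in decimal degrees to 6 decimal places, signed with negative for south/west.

Latitude: 1 + 4.842/60 = 1.0807000
N ⇒ keep positive
Longitude: 3 + 29.48/60 = 3.4913333
W ⇒ negate

1.080700, -3.491333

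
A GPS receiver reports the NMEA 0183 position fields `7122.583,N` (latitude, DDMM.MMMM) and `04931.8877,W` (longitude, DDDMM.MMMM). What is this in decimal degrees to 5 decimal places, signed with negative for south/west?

φ: degrees = first 2 digits = 71, minutes = 22.583; 71 + 22.583/60 = 71.376383
N ⇒ keep positive
Lon: degrees = first 3 digits = 49, minutes = 31.8877; 49 + 31.8877/60 = 49.531462
W ⇒ negate

71.37638, -49.53146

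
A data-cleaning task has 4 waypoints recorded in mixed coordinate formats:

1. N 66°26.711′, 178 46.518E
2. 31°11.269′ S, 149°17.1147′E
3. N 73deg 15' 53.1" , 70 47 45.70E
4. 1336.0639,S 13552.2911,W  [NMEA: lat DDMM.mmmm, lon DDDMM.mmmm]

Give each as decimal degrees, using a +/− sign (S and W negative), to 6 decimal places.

Point 1:
  Latitude: 66 + 26.711/60 = 66.4451833
  N → positive
  λ: 178 + 46.518/60 = 178.7753000
  E → positive
Point 2:
  φ: 31 + 11.269/60 = 31.1878167
  S → negative
  Longitude: 17.1147′ = 0.285245°; total 149.2852450
  E ⇒ keep positive
Point 3:
  Latitude: 73° + 15/60 + 53.1/3600 = 73 + 0.250000 + 0.014750 = 73.2647500
  N → positive
  Lon: 70 + 47/60 + 45.7/3600 = 70.7960278
  E → positive
Point 4:
  Lat: degrees = first 2 digits = 13, minutes = 36.0639; 13 + 36.0639/60 = 13.6010650
  S ⇒ negate
  Lon: split at 3 digits → 135° and 52.2911′; 135 + 52.2911/60 = 135.8715183
  W → negative

1. 66.445183, 178.775300
2. -31.187817, 149.285245
3. 73.264750, 70.796028
4. -13.601065, -135.871518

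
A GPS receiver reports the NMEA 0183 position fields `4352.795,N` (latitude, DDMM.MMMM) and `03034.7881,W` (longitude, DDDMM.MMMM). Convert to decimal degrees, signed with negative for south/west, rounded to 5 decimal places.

Latitude: split at 2 digits → 43° and 52.795′; 43 + 52.795/60 = 43.879917
N → positive
Lon: degrees = first 3 digits = 30, minutes = 34.7881; 30 + 34.7881/60 = 30.579802
W → negative

43.87992, -30.57980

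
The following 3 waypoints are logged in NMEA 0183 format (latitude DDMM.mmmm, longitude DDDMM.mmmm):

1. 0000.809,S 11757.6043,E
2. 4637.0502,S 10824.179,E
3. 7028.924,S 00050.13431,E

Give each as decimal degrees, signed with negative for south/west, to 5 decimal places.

1. -0.01348, 117.96007
2. -46.61750, 108.40298
3. -70.48207, 0.83557

Point 1:
  Lat: degrees = first 2 digits = 0, minutes = 0.809; 0 + 0.809/60 = 0.013483
  S → negative
  Longitude: degrees = first 3 digits = 117, minutes = 57.6043; 117 + 57.6043/60 = 117.960072
  E → positive
Point 2:
  Latitude: degrees = first 2 digits = 46, minutes = 37.0502; 46 + 37.0502/60 = 46.617503
  S ⇒ negate
  λ: split at 3 digits → 108° and 24.179′; 108 + 24.179/60 = 108.402983
  E ⇒ keep positive
Point 3:
  φ: split at 2 digits → 70° and 28.924′; 70 + 28.924/60 = 70.482067
  S ⇒ negate
  Longitude: split at 3 digits → 000° and 50.13431′; 0 + 50.13431/60 = 0.835572
  E ⇒ keep positive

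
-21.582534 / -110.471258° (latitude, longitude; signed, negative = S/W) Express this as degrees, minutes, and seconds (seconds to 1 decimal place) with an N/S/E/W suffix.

21°34′57.1″ S, 110°28′16.5″ W

Latitude is negative → S; |value| = 21.582534
φ: 0.582534° → 34.95204′; 0.95204 × 60 = 57.122″
Longitude is negative → W; |value| = 110.471258
Lon: whole degrees 110; 28.27548′ → 28′ and 16.529″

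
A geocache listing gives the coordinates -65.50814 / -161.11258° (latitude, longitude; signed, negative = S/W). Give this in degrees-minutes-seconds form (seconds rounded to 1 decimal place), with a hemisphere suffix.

Latitude is negative → S; |value| = 65.508140
Latitude: 0.508140 × 60 = 30.48840′ → 30′, remainder × 60 = 29.304″
Longitude is negative → W; |value| = 161.112580
λ: 0.112580 × 60 = 6.75480′ → 6′, remainder × 60 = 45.288″

65°30′29.3″ S, 161°06′45.3″ W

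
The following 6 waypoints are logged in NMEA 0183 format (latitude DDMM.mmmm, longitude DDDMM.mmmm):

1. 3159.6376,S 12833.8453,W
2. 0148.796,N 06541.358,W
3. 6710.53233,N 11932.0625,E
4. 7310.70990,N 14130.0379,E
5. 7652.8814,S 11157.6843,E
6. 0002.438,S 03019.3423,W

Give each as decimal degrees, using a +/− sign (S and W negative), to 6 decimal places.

Point 1:
  φ: degrees = first 2 digits = 31, minutes = 59.6376; 31 + 59.6376/60 = 31.9939600
  hemisphere S, so the sign is −
  Lon: degrees = first 3 digits = 128, minutes = 33.8453; 128 + 33.8453/60 = 128.5640883
  W ⇒ negate
Point 2:
  Latitude: degrees = first 2 digits = 1, minutes = 48.796; 1 + 48.796/60 = 1.8132667
  N ⇒ keep positive
  Lon: split at 3 digits → 065° and 41.358′; 65 + 41.358/60 = 65.6893000
  W ⇒ negate
Point 3:
  Latitude: split at 2 digits → 67° and 10.53233′; 67 + 10.53233/60 = 67.1755388
  N → positive
  Longitude: split at 3 digits → 119° and 32.0625′; 119 + 32.0625/60 = 119.5343750
  E ⇒ keep positive
Point 4:
  φ: degrees = first 2 digits = 73, minutes = 10.7099; 73 + 10.7099/60 = 73.1784983
  N ⇒ keep positive
  λ: split at 3 digits → 141° and 30.0379′; 141 + 30.0379/60 = 141.5006317
  E → positive
Point 5:
  Lat: split at 2 digits → 76° and 52.8814′; 76 + 52.8814/60 = 76.8813567
  S ⇒ negate
  Longitude: split at 3 digits → 111° and 57.6843′; 111 + 57.6843/60 = 111.9614050
  E ⇒ keep positive
Point 6:
  Latitude: split at 2 digits → 00° and 2.438′; 0 + 2.438/60 = 0.0406333
  hemisphere S, so the sign is −
  λ: split at 3 digits → 030° and 19.3423′; 30 + 19.3423/60 = 30.3223717
  hemisphere W, so the sign is −

1. -31.993960, -128.564088
2. 1.813267, -65.689300
3. 67.175539, 119.534375
4. 73.178498, 141.500632
5. -76.881357, 111.961405
6. -0.040633, -30.322372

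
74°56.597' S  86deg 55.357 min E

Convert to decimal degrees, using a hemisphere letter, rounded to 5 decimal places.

Latitude: 56.597′ = 0.943283°; total 74.943283
λ: 55.357′ = 0.922617°; total 86.922617

74.94328° S, 86.92262° E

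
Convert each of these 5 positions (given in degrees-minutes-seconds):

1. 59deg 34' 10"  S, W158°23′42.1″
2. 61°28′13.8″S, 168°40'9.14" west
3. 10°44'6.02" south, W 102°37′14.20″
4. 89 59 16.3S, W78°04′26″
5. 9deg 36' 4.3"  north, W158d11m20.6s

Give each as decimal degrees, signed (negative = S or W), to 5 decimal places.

1. -59.56944, -158.39503
2. -61.47050, -168.66921
3. -10.73501, -102.62061
4. -89.98786, -78.07389
5. 9.60119, -158.18906

Point 1:
  φ: 59° + 34/60 + 10/3600 = 59 + 0.566667 + 0.002778 = 59.569444
  hemisphere S, so the sign is −
  Longitude: 158 + 23/60 + 42.1/3600 = 158.395028
  hemisphere W, so the sign is −
Point 2:
  Latitude: 61 + 28/60 + 13.8/3600 = 61.470500
  S → negative
  Longitude: 168 + 40/60 + 9.14/3600 = 168.669206
  W ⇒ negate
Point 3:
  φ: 44′ + 6.02″ = 44.10033′; 10 + 44.10033/60 = 10.735006
  S → negative
  λ: 102 + 37/60 + 14.2/3600 = 102.620611
  hemisphere W, so the sign is −
Point 4:
  φ: 59′ + 16.3″ = 59.27167′; 89 + 59.27167/60 = 89.987861
  S ⇒ negate
  λ: 4′ + 26″ = 4.43333′; 78 + 4.43333/60 = 78.073889
  hemisphere W, so the sign is −
Point 5:
  φ: 9° + 36/60 + 4.3/3600 = 9 + 0.600000 + 0.001194 = 9.601194
  N → positive
  Lon: 11′ + 20.6″ = 11.34333′; 158 + 11.34333/60 = 158.189056
  hemisphere W, so the sign is −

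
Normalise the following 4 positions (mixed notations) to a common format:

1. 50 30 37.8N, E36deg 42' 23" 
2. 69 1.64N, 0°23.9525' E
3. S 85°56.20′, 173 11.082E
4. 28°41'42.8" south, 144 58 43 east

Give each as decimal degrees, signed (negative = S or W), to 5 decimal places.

Point 1:
  Lat: 50° + 30/60 + 37.8/3600 = 50 + 0.500000 + 0.010500 = 50.510500
  N ⇒ keep positive
  Lon: 42′ + 23″ = 42.38333′; 36 + 42.38333/60 = 36.706389
  E ⇒ keep positive
Point 2:
  φ: 1.64′ = 0.027333°; total 69.027333
  N → positive
  Longitude: 0 + 23.9525/60 = 0.399208
  E → positive
Point 3:
  Latitude: 85 + 56.2/60 = 85.936667
  hemisphere S, so the sign is −
  λ: 173 + 11.082/60 = 173.184700
  E ⇒ keep positive
Point 4:
  Lat: 28 + 41/60 + 42.8/3600 = 28.695222
  S → negative
  Longitude: 58′ + 43″ = 58.71667′; 144 + 58.71667/60 = 144.978611
  E → positive

1. 50.51050, 36.70639
2. 69.02733, 0.39921
3. -85.93667, 173.18470
4. -28.69522, 144.97861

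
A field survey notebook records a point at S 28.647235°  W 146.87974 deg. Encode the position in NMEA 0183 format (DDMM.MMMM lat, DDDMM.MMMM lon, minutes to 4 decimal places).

2838.8341,S / 14652.7844,W

φ: fractional part 0.647235 → 38.834100 minutes
Lon: minutes = (146.879740 − 146) × 60 = 52.784400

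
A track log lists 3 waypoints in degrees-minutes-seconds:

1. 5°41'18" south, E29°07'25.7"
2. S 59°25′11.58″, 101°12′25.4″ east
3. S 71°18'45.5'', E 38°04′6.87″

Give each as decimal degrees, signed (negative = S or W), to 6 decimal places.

1. -5.688333, 29.123806
2. -59.419883, 101.207056
3. -71.312639, 38.068575

Point 1:
  φ: 5° + 41/60 + 18/3600 = 5 + 0.683333 + 0.005000 = 5.6883333
  S → negative
  Lon: 29 + 7/60 + 25.7/3600 = 29.1238056
  E → positive
Point 2:
  Lat: 59° + 25/60 + 11.58/3600 = 59 + 0.416667 + 0.003217 = 59.4198833
  S ⇒ negate
  Lon: 12′ + 25.4″ = 12.42333′; 101 + 12.42333/60 = 101.2070556
  E → positive
Point 3:
  φ: 18′ + 45.5″ = 18.75833′; 71 + 18.75833/60 = 71.3126389
  S → negative
  Longitude: 38 + 4/60 + 6.87/3600 = 38.0685750
  E ⇒ keep positive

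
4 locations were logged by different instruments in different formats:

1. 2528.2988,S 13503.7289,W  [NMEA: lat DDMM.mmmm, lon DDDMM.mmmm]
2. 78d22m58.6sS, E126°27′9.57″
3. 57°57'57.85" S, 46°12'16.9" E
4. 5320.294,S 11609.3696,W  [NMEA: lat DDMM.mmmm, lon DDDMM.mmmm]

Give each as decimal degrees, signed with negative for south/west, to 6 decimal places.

Point 1:
  φ: degrees = first 2 digits = 25, minutes = 28.2988; 25 + 28.2988/60 = 25.4716467
  hemisphere S, so the sign is −
  Longitude: degrees = first 3 digits = 135, minutes = 3.7289; 135 + 3.7289/60 = 135.0621483
  hemisphere W, so the sign is −
Point 2:
  φ: 22′ + 58.6″ = 22.97667′; 78 + 22.97667/60 = 78.3829444
  S → negative
  Lon: 27′ + 9.57″ = 27.15950′; 126 + 27.15950/60 = 126.4526583
  E → positive
Point 3:
  Latitude: 57 + 57/60 + 57.85/3600 = 57.9660694
  S → negative
  Longitude: 46 + 12/60 + 16.9/3600 = 46.2046944
  E ⇒ keep positive
Point 4:
  φ: split at 2 digits → 53° and 20.294′; 53 + 20.294/60 = 53.3382333
  hemisphere S, so the sign is −
  λ: degrees = first 3 digits = 116, minutes = 9.3696; 116 + 9.3696/60 = 116.1561600
  W → negative

1. -25.471647, -135.062148
2. -78.382944, 126.452658
3. -57.966069, 46.204694
4. -53.338233, -116.156160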